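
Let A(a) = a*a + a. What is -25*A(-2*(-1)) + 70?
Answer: -80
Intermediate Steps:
A(a) = a + a² (A(a) = a² + a = a + a²)
-25*A(-2*(-1)) + 70 = -25*(-2*(-1))*(1 - 2*(-1)) + 70 = -50*(1 + 2) + 70 = -50*3 + 70 = -25*6 + 70 = -150 + 70 = -80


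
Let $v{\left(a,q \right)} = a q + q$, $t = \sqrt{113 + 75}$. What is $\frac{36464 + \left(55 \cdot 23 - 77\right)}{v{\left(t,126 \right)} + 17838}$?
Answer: $\frac{4697087}{2220282} - \frac{65891 \sqrt{47}}{2220282} \approx 1.9121$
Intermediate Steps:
$t = 2 \sqrt{47}$ ($t = \sqrt{188} = 2 \sqrt{47} \approx 13.711$)
$v{\left(a,q \right)} = q + a q$
$\frac{36464 + \left(55 \cdot 23 - 77\right)}{v{\left(t,126 \right)} + 17838} = \frac{36464 + \left(55 \cdot 23 - 77\right)}{126 \left(1 + 2 \sqrt{47}\right) + 17838} = \frac{36464 + \left(1265 - 77\right)}{\left(126 + 252 \sqrt{47}\right) + 17838} = \frac{36464 + 1188}{17964 + 252 \sqrt{47}} = \frac{37652}{17964 + 252 \sqrt{47}}$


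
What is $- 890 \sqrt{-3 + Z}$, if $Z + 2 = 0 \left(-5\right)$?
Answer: $- 890 i \sqrt{5} \approx - 1990.1 i$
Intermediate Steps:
$Z = -2$ ($Z = -2 + 0 \left(-5\right) = -2 + 0 = -2$)
$- 890 \sqrt{-3 + Z} = - 890 \sqrt{-3 - 2} = - 890 \sqrt{-5} = - 890 i \sqrt{5}$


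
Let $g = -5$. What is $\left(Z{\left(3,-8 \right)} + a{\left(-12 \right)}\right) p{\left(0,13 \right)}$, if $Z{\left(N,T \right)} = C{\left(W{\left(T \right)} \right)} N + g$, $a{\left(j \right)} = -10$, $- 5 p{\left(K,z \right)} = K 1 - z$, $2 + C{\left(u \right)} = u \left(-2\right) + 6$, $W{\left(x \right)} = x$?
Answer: $117$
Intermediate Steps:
$C{\left(u \right)} = 4 - 2 u$ ($C{\left(u \right)} = -2 + \left(u \left(-2\right) + 6\right) = -2 - \left(-6 + 2 u\right) = 4 - 2 u$)
$p{\left(K,z \right)} = - \frac{K}{5} + \frac{z}{5}$ ($p{\left(K,z \right)} = - \frac{K 1 - z}{5} = - \frac{K - z}{5} = - \frac{K}{5} + \frac{z}{5}$)
$Z{\left(N,T \right)} = -5 + N \left(4 - 2 T\right)$ ($Z{\left(N,T \right)} = \left(4 - 2 T\right) N - 5 = N \left(4 - 2 T\right) - 5 = -5 + N \left(4 - 2 T\right)$)
$\left(Z{\left(3,-8 \right)} + a{\left(-12 \right)}\right) p{\left(0,13 \right)} = \left(\left(-5 - 6 \left(-2 - 8\right)\right) - 10\right) \left(\left(- \frac{1}{5}\right) 0 + \frac{1}{5} \cdot 13\right) = \left(\left(-5 - 6 \left(-10\right)\right) - 10\right) \left(0 + \frac{13}{5}\right) = \left(\left(-5 + 60\right) - 10\right) \frac{13}{5} = \left(55 - 10\right) \frac{13}{5} = 45 \cdot \frac{13}{5} = 117$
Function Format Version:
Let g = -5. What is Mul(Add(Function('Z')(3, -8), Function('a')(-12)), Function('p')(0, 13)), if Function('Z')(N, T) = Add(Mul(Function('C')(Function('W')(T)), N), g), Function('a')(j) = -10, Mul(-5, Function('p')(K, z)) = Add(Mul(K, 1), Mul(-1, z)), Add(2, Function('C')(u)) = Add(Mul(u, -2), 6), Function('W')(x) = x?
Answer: 117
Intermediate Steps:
Function('C')(u) = Add(4, Mul(-2, u)) (Function('C')(u) = Add(-2, Add(Mul(u, -2), 6)) = Add(-2, Add(Mul(-2, u), 6)) = Add(-2, Add(6, Mul(-2, u))) = Add(4, Mul(-2, u)))
Function('p')(K, z) = Add(Mul(Rational(-1, 5), K), Mul(Rational(1, 5), z)) (Function('p')(K, z) = Mul(Rational(-1, 5), Add(Mul(K, 1), Mul(-1, z))) = Mul(Rational(-1, 5), Add(K, Mul(-1, z))) = Add(Mul(Rational(-1, 5), K), Mul(Rational(1, 5), z)))
Function('Z')(N, T) = Add(-5, Mul(N, Add(4, Mul(-2, T)))) (Function('Z')(N, T) = Add(Mul(Add(4, Mul(-2, T)), N), -5) = Add(Mul(N, Add(4, Mul(-2, T))), -5) = Add(-5, Mul(N, Add(4, Mul(-2, T)))))
Mul(Add(Function('Z')(3, -8), Function('a')(-12)), Function('p')(0, 13)) = Mul(Add(Add(-5, Mul(-2, 3, Add(-2, -8))), -10), Add(Mul(Rational(-1, 5), 0), Mul(Rational(1, 5), 13))) = Mul(Add(Add(-5, Mul(-2, 3, -10)), -10), Add(0, Rational(13, 5))) = Mul(Add(Add(-5, 60), -10), Rational(13, 5)) = Mul(Add(55, -10), Rational(13, 5)) = Mul(45, Rational(13, 5)) = 117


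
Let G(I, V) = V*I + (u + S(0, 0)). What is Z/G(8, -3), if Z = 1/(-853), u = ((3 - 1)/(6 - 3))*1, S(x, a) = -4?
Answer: 3/69946 ≈ 4.2890e-5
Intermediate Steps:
u = ⅔ (u = (2/3)*1 = (2*(⅓))*1 = (⅔)*1 = ⅔ ≈ 0.66667)
Z = -1/853 ≈ -0.0011723
G(I, V) = -10/3 + I*V (G(I, V) = V*I + (⅔ - 4) = I*V - 10/3 = -10/3 + I*V)
Z/G(8, -3) = -1/(853*(-10/3 + 8*(-3))) = -1/(853*(-10/3 - 24)) = -1/(853*(-82/3)) = -1/853*(-3/82) = 3/69946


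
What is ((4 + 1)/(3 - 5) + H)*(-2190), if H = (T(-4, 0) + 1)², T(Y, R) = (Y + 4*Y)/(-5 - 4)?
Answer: -466105/27 ≈ -17263.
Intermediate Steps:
T(Y, R) = -5*Y/9 (T(Y, R) = (5*Y)/(-9) = (5*Y)*(-⅑) = -5*Y/9)
H = 841/81 (H = (-5/9*(-4) + 1)² = (20/9 + 1)² = (29/9)² = 841/81 ≈ 10.383)
((4 + 1)/(3 - 5) + H)*(-2190) = ((4 + 1)/(3 - 5) + 841/81)*(-2190) = (5/(-2) + 841/81)*(-2190) = (5*(-½) + 841/81)*(-2190) = (-5/2 + 841/81)*(-2190) = (1277/162)*(-2190) = -466105/27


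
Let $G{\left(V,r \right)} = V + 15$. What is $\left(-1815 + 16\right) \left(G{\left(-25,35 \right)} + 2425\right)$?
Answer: $-4344585$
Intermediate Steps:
$G{\left(V,r \right)} = 15 + V$
$\left(-1815 + 16\right) \left(G{\left(-25,35 \right)} + 2425\right) = \left(-1815 + 16\right) \left(\left(15 - 25\right) + 2425\right) = - 1799 \left(-10 + 2425\right) = \left(-1799\right) 2415 = -4344585$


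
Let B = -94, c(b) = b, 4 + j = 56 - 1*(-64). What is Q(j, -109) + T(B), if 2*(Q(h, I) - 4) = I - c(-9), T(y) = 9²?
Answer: 35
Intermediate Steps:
j = 116 (j = -4 + (56 - 1*(-64)) = -4 + (56 + 64) = -4 + 120 = 116)
T(y) = 81
Q(h, I) = 17/2 + I/2 (Q(h, I) = 4 + (I - 1*(-9))/2 = 4 + (I + 9)/2 = 4 + (9 + I)/2 = 4 + (9/2 + I/2) = 17/2 + I/2)
Q(j, -109) + T(B) = (17/2 + (½)*(-109)) + 81 = (17/2 - 109/2) + 81 = -46 + 81 = 35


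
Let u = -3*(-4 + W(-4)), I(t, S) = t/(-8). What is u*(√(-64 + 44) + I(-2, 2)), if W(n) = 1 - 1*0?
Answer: 9/4 + 18*I*√5 ≈ 2.25 + 40.249*I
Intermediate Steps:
I(t, S) = -t/8 (I(t, S) = t*(-⅛) = -t/8)
W(n) = 1 (W(n) = 1 + 0 = 1)
u = 9 (u = -3*(-4 + 1) = -3*(-3) = 9)
u*(√(-64 + 44) + I(-2, 2)) = 9*(√(-64 + 44) - ⅛*(-2)) = 9*(√(-20) + ¼) = 9*(2*I*√5 + ¼) = 9*(¼ + 2*I*√5) = 9/4 + 18*I*√5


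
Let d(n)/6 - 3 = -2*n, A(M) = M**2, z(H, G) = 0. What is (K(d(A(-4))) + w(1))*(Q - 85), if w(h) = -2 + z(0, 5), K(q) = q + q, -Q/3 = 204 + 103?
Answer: 352100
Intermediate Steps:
d(n) = 18 - 12*n (d(n) = 18 + 6*(-2*n) = 18 - 12*n)
Q = -921 (Q = -3*(204 + 103) = -3*307 = -921)
K(q) = 2*q
w(h) = -2 (w(h) = -2 + 0 = -2)
(K(d(A(-4))) + w(1))*(Q - 85) = (2*(18 - 12*(-4)**2) - 2)*(-921 - 85) = (2*(18 - 12*16) - 2)*(-1006) = (2*(18 - 192) - 2)*(-1006) = (2*(-174) - 2)*(-1006) = (-348 - 2)*(-1006) = -350*(-1006) = 352100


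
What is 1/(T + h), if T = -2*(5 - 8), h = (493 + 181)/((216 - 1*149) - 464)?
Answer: 397/1708 ≈ 0.23244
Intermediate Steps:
h = -674/397 (h = 674/((216 - 149) - 464) = 674/(67 - 464) = 674/(-397) = 674*(-1/397) = -674/397 ≈ -1.6977)
T = 6 (T = -2*(-3) = 6)
1/(T + h) = 1/(6 - 674/397) = 1/(1708/397) = 397/1708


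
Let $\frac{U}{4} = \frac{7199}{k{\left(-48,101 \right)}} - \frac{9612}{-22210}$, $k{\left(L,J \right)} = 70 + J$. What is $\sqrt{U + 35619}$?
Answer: $\frac{\sqrt{14339630591393855}}{632985} \approx 189.18$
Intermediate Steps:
$U = \frac{323066884}{1898955}$ ($U = 4 \left(\frac{7199}{70 + 101} - \frac{9612}{-22210}\right) = 4 \left(\frac{7199}{171} - - \frac{4806}{11105}\right) = 4 \left(7199 \cdot \frac{1}{171} + \frac{4806}{11105}\right) = 4 \left(\frac{7199}{171} + \frac{4806}{11105}\right) = 4 \cdot \frac{80766721}{1898955} = \frac{323066884}{1898955} \approx 170.13$)
$\sqrt{U + 35619} = \sqrt{\frac{323066884}{1898955} + 35619} = \sqrt{\frac{67961945029}{1898955}} = \frac{\sqrt{14339630591393855}}{632985}$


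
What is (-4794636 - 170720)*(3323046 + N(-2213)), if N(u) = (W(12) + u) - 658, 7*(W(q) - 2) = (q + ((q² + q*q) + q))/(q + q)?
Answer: -115401090065712/7 ≈ -1.6486e+13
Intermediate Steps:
W(q) = 2 + (2*q + 2*q²)/(14*q) (W(q) = 2 + ((q + ((q² + q*q) + q))/(q + q))/7 = 2 + ((q + ((q² + q²) + q))/((2*q)))/7 = 2 + ((q + (2*q² + q))*(1/(2*q)))/7 = 2 + ((q + (q + 2*q²))*(1/(2*q)))/7 = 2 + ((2*q + 2*q²)*(1/(2*q)))/7 = 2 + ((2*q + 2*q²)/(2*q))/7 = 2 + (2*q + 2*q²)/(14*q))
N(u) = -4579/7 + u (N(u) = ((15/7 + (⅐)*12) + u) - 658 = ((15/7 + 12/7) + u) - 658 = (27/7 + u) - 658 = -4579/7 + u)
(-4794636 - 170720)*(3323046 + N(-2213)) = (-4794636 - 170720)*(3323046 + (-4579/7 - 2213)) = -4965356*(3323046 - 20070/7) = -4965356*23241252/7 = -115401090065712/7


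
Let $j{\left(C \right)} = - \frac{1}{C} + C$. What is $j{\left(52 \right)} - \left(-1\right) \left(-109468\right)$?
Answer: $- \frac{5689633}{52} \approx -1.0942 \cdot 10^{5}$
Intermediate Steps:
$j{\left(C \right)} = C - \frac{1}{C}$
$j{\left(52 \right)} - \left(-1\right) \left(-109468\right) = \left(52 - \frac{1}{52}\right) - \left(-1\right) \left(-109468\right) = \left(52 - \frac{1}{52}\right) - 109468 = \frac{2703}{52} - 109468 = - \frac{5689633}{52}$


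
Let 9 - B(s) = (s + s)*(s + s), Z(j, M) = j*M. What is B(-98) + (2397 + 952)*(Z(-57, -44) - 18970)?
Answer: -55169645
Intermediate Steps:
Z(j, M) = M*j
B(s) = 9 - 4*s² (B(s) = 9 - (s + s)*(s + s) = 9 - 2*s*2*s = 9 - 4*s²)
B(-98) + (2397 + 952)*(Z(-57, -44) - 18970) = (9 - 4*(-98)²) + (2397 + 952)*(-44*(-57) - 18970) = (9 - 4*9604) + 3349*(2508 - 18970) = (9 - 38416) + 3349*(-16462) = -38407 - 55131238 = -55169645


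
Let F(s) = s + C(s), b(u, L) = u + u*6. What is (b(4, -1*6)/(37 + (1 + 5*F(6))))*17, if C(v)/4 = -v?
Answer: -119/13 ≈ -9.1538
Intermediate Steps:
C(v) = -4*v (C(v) = 4*(-v) = -4*v)
b(u, L) = 7*u (b(u, L) = u + 6*u = 7*u)
F(s) = -3*s (F(s) = s - 4*s = -3*s)
(b(4, -1*6)/(37 + (1 + 5*F(6))))*17 = ((7*4)/(37 + (1 + 5*(-3*6))))*17 = (28/(37 + (1 + 5*(-18))))*17 = (28/(37 + (1 - 90)))*17 = (28/(37 - 89))*17 = (28/(-52))*17 = -1/52*28*17 = -7/13*17 = -119/13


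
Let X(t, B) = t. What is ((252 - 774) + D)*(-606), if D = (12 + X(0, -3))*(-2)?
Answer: 330876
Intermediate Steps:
D = -24 (D = (12 + 0)*(-2) = 12*(-2) = -24)
((252 - 774) + D)*(-606) = ((252 - 774) - 24)*(-606) = (-522 - 24)*(-606) = -546*(-606) = 330876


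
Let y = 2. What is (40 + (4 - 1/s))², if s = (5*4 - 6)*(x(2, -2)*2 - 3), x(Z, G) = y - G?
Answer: 9480241/4900 ≈ 1934.7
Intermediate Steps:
x(Z, G) = 2 - G
s = 70 (s = (5*4 - 6)*((2 - 1*(-2))*2 - 3) = (20 - 6)*((2 + 2)*2 - 3) = 14*(4*2 - 3) = 14*(8 - 3) = 14*5 = 70)
(40 + (4 - 1/s))² = (40 + (4 - 1/70))² = (40 + 279/70)² = (3079/70)² = 9480241/4900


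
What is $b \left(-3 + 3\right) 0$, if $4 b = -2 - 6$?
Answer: $0$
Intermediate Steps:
$b = -2$ ($b = \frac{-2 - 6}{4} = \frac{1}{4} \left(-8\right) = -2$)
$b \left(-3 + 3\right) 0 = - 2 \left(-3 + 3\right) 0 = \left(-2\right) 0 \cdot 0 = 0 \cdot 0 = 0$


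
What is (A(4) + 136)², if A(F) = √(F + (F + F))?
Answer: 18508 + 544*√3 ≈ 19450.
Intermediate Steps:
A(F) = √3*√F (A(F) = √(F + 2*F) = √(3*F) = √3*√F)
(A(4) + 136)² = (√3*√4 + 136)² = (√3*2 + 136)² = (2*√3 + 136)² = (136 + 2*√3)²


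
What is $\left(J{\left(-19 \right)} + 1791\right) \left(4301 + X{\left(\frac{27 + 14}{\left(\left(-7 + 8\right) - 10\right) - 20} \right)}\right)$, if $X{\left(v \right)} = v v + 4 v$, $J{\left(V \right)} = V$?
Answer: $\frac{6404124952}{841} \approx 7.6149 \cdot 10^{6}$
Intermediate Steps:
$X{\left(v \right)} = v^{2} + 4 v$
$\left(J{\left(-19 \right)} + 1791\right) \left(4301 + X{\left(\frac{27 + 14}{\left(\left(-7 + 8\right) - 10\right) - 20} \right)}\right) = \left(-19 + 1791\right) \left(4301 + \frac{27 + 14}{\left(\left(-7 + 8\right) - 10\right) - 20} \left(4 + \frac{27 + 14}{\left(\left(-7 + 8\right) - 10\right) - 20}\right)\right) = 1772 \left(4301 + \frac{41}{\left(1 - 10\right) - 20} \left(4 + \frac{41}{\left(1 - 10\right) - 20}\right)\right) = 1772 \left(4301 + \frac{41}{-9 - 20} \left(4 + \frac{41}{-9 - 20}\right)\right) = 1772 \left(4301 + \frac{41}{-29} \left(4 + \frac{41}{-29}\right)\right) = 1772 \left(4301 + 41 \left(- \frac{1}{29}\right) \left(4 + 41 \left(- \frac{1}{29}\right)\right)\right) = 1772 \left(4301 - \frac{41 \left(4 - \frac{41}{29}\right)}{29}\right) = 1772 \left(4301 - \frac{3075}{841}\right) = 1772 \cdot \frac{3614066}{841} = \frac{6404124952}{841}$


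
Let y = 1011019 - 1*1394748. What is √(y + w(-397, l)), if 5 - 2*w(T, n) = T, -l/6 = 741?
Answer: 2*I*√95882 ≈ 619.3*I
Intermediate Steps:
l = -4446 (l = -6*741 = -4446)
w(T, n) = 5/2 - T/2
y = -383729 (y = 1011019 - 1394748 = -383729)
√(y + w(-397, l)) = √(-383729 + (5/2 - ½*(-397))) = √(-383729 + (5/2 + 397/2)) = √(-383729 + 201) = √(-383528) = 2*I*√95882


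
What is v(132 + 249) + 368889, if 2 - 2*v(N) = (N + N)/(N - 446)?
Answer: 23978231/65 ≈ 3.6890e+5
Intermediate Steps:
v(N) = 1 - N/(-446 + N) (v(N) = 1 - (N + N)/(2*(N - 446)) = 1 - 2*N/(2*(-446 + N)) = 1 - N/(-446 + N))
v(132 + 249) + 368889 = -446/(-446 + (132 + 249)) + 368889 = -446/(-446 + 381) + 368889 = -446/(-65) + 368889 = -446*(-1/65) + 368889 = 446/65 + 368889 = 23978231/65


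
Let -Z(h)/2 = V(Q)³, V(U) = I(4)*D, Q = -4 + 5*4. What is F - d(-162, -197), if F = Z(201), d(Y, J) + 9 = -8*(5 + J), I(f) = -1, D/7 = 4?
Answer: 42377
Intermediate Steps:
D = 28 (D = 7*4 = 28)
d(Y, J) = -49 - 8*J (d(Y, J) = -9 - 8*(5 + J) = -9 + (-40 - 8*J) = -49 - 8*J)
Q = 16 (Q = -4 + 20 = 16)
V(U) = -28 (V(U) = -1*28 = -28)
Z(h) = 43904 (Z(h) = -2*(-28)³ = -2*(-21952) = 43904)
F = 43904
F - d(-162, -197) = 43904 - (-49 - 8*(-197)) = 43904 - (-49 + 1576) = 43904 - 1*1527 = 43904 - 1527 = 42377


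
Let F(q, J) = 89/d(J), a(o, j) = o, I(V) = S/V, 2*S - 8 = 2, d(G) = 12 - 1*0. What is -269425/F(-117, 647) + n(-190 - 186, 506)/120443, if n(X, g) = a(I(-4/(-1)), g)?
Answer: -1557617052755/42877708 ≈ -36327.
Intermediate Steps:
d(G) = 12 (d(G) = 12 + 0 = 12)
S = 5 (S = 4 + (1/2)*2 = 4 + 1 = 5)
I(V) = 5/V
n(X, g) = 5/4 (n(X, g) = 5/((-4/(-1))) = 5/((-4*(-1))) = 5/4)
F(q, J) = 89/12
-269425/F(-117, 647) + n(-190 - 186, 506)/120443 = -269425/89/12 + (5/4)/120443 = -269425*12/89 + (5/4)*(1/120443) = -3233100/89 + 5/481772 = -1557617052755/42877708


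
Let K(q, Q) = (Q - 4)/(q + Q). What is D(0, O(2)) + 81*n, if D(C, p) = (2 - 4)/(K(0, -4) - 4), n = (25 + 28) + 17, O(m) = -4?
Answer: 5671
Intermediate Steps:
K(q, Q) = (-4 + Q)/(Q + q)
n = 70 (n = 53 + 17 = 70)
D(C, p) = 1 (D(C, p) = (2 - 4)/((-4 - 4)/(-4 + 0) - 4) = -2/(-8/(-4) - 4) = -2/(-1/4*(-8) - 4) = -2/(2 - 4) = -2/(-2) = -2*(-1/2) = 1)
D(0, O(2)) + 81*n = 1 + 81*70 = 1 + 5670 = 5671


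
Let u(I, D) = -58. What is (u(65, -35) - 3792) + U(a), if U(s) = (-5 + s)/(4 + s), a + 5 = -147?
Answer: -569643/148 ≈ -3848.9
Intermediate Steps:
a = -152 (a = -5 - 147 = -152)
(u(65, -35) - 3792) + U(a) = (-58 - 3792) + (-5 - 152)/(4 - 152) = -3850 - 157/(-148) = -3850 - 1/148*(-157) = -3850 + 157/148 = -569643/148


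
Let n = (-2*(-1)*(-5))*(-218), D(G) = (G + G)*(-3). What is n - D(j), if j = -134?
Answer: 1376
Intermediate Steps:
D(G) = -6*G (D(G) = (2*G)*(-3) = -6*G)
n = 2180 (n = (2*(-5))*(-218) = -10*(-218) = 2180)
n - D(j) = 2180 - (-6)*(-134) = 2180 - 1*804 = 2180 - 804 = 1376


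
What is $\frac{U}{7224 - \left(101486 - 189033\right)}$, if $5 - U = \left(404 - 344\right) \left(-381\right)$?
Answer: $\frac{22865}{94771} \approx 0.24127$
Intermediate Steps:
$U = 22865$ ($U = 5 - \left(404 - 344\right) \left(-381\right) = 5 - 60 \left(-381\right) = 5 - -22860 = 5 + 22860 = 22865$)
$\frac{U}{7224 - \left(101486 - 189033\right)} = \frac{22865}{7224 - \left(101486 - 189033\right)} = \frac{22865}{7224 - -87547} = \frac{22865}{7224 + 87547} = \frac{22865}{94771}$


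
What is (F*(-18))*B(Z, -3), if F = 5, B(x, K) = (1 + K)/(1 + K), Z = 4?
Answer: -90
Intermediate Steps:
B(x, K) = 1
(F*(-18))*B(Z, -3) = (5*(-18))*1 = -90*1 = -90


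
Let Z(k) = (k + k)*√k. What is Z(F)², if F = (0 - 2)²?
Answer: 256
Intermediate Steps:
F = 4 (F = (-2)² = 4)
Z(k) = 2*k^(3/2) (Z(k) = (2*k)*√k = 2*k^(3/2))
Z(F)² = (2*4^(3/2))² = (2*8)² = 16² = 256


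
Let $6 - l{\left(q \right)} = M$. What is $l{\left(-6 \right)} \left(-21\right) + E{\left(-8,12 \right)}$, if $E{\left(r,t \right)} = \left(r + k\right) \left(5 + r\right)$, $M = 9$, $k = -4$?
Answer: $99$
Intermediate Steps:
$E{\left(r,t \right)} = \left(-4 + r\right) \left(5 + r\right)$ ($E{\left(r,t \right)} = \left(r - 4\right) \left(5 + r\right) = \left(-4 + r\right) \left(5 + r\right)$)
$l{\left(q \right)} = -3$ ($l{\left(q \right)} = 6 - 9 = -3$)
$l{\left(-6 \right)} \left(-21\right) + E{\left(-8,12 \right)} = \left(-3\right) \left(-21\right) - \left(28 - 64\right) = 63 - -36 = 63 + 36 = 99$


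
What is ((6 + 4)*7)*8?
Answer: 560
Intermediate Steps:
((6 + 4)*7)*8 = (10*7)*8 = 70*8 = 560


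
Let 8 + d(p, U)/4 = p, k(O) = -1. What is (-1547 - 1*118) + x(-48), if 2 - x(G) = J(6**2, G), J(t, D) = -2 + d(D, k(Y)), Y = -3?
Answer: -1437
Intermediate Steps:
d(p, U) = -32 + 4*p
J(t, D) = -34 + 4*D (J(t, D) = -2 + (-32 + 4*D) = -34 + 4*D)
x(G) = 36 - 4*G (x(G) = 2 - (-34 + 4*G) = 2 + (34 - 4*G) = 36 - 4*G)
(-1547 - 1*118) + x(-48) = (-1547 - 1*118) + (36 - 4*(-48)) = (-1547 - 118) + (36 + 192) = -1665 + 228 = -1437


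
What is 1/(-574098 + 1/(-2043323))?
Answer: -2043323/1173067647655 ≈ -1.7419e-6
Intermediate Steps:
1/(-574098 + 1/(-2043323)) = 1/(-574098 - 1/2043323) = 1/(-1173067647655/2043323) = -2043323/1173067647655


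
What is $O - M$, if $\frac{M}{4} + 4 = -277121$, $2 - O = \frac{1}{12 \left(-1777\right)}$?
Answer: $\frac{23637696649}{21324} \approx 1.1085 \cdot 10^{6}$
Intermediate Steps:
$O = \frac{42649}{21324}$ ($O = 2 - \frac{1}{12 \left(-1777\right)} = 2 - \frac{1}{-21324} = 2 - - \frac{1}{21324} = 2 + \frac{1}{21324} = \frac{42649}{21324} \approx 2.0$)
$M = -1108500$ ($M = -16 + 4 \left(-277121\right) = -16 - 1108484 = -1108500$)
$O - M = \frac{42649}{21324} - -1108500 = \frac{42649}{21324} + 1108500 = \frac{23637696649}{21324}$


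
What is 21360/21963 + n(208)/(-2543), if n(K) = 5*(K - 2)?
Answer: 10565530/18617303 ≈ 0.56751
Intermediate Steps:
n(K) = -10 + 5*K (n(K) = 5*(-2 + K) = -10 + 5*K)
21360/21963 + n(208)/(-2543) = 21360/21963 + (-10 + 5*208)/(-2543) = 21360*(1/21963) + (-10 + 1040)*(-1/2543) = 7120/7321 + 1030*(-1/2543) = 7120/7321 - 1030/2543 = 10565530/18617303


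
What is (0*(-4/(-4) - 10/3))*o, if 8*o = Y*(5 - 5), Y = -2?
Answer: 0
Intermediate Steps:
o = 0 (o = (-2*(5 - 5))/8 = (-2*0)/8 = (⅛)*0 = 0)
(0*(-4/(-4) - 10/3))*o = (0*(-4/(-4) - 10/3))*0 = (0*(-4*(-¼) - 10*⅓))*0 = (0*(1 - 10/3))*0 = (0*(-7/3))*0 = 0*0 = 0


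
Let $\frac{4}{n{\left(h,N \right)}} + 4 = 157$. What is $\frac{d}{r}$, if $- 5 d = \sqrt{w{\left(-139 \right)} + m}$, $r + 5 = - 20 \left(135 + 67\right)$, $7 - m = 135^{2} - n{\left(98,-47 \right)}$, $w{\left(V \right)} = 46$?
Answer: $\frac{2 i \sqrt{11816326}}{1031475} \approx 0.0066652 i$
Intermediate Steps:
$n{\left(h,N \right)} = \frac{4}{153}$ ($n{\left(h,N \right)} = \frac{4}{-4 + 157} = \frac{4}{153}$)
$m = - \frac{2787350}{153}$ ($m = 7 - \left(135^{2} - \frac{4}{153}\right) = 7 - \left(18225 - \frac{4}{153}\right) = 7 - \frac{2788421}{153} = - \frac{2787350}{153} \approx -18218.0$)
$r = -4045$ ($r = -5 - 20 \left(135 + 67\right) = -5 - 4040 = -4045$)
$d = - \frac{2 i \sqrt{11816326}}{255}$ ($d = - \frac{\sqrt{46 - \frac{2787350}{153}}}{5} = - \frac{\sqrt{- \frac{2780312}{153}}}{5} = - \frac{\frac{2}{51} i \sqrt{11816326}}{5} = - \frac{2 i \sqrt{11816326}}{255} \approx - 26.961 i$)
$\frac{d}{r} = \frac{\left(- \frac{2}{255}\right) i \sqrt{11816326}}{-4045} = - \frac{2 i \sqrt{11816326}}{255} \left(- \frac{1}{4045}\right) = \frac{2 i \sqrt{11816326}}{1031475}$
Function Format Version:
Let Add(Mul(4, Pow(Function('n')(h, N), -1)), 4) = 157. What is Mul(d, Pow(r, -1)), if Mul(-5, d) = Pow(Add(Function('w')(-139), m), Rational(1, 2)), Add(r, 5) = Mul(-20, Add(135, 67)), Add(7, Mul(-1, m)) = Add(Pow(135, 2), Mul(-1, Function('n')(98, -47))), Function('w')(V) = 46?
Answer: Mul(Rational(2, 1031475), I, Pow(11816326, Rational(1, 2))) ≈ Mul(0.0066652, I)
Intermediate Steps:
Function('n')(h, N) = Rational(4, 153) (Function('n')(h, N) = Mul(4, Pow(Add(-4, 157), -1)) = Mul(4, Pow(153, -1)) = Mul(4, Rational(1, 153)) = Rational(4, 153))
m = Rational(-2787350, 153) (m = Add(7, Mul(-1, Add(Pow(135, 2), Mul(-1, Rational(4, 153))))) = Add(7, Mul(-1, Add(18225, Rational(-4, 153)))) = Add(7, Mul(-1, Rational(2788421, 153))) = Add(7, Rational(-2788421, 153)) = Rational(-2787350, 153) ≈ -18218.)
r = -4045 (r = Add(-5, Mul(-20, Add(135, 67))) = Add(-5, Mul(-20, 202)) = Add(-5, -4040) = -4045)
d = Mul(Rational(-2, 255), I, Pow(11816326, Rational(1, 2))) (d = Mul(Rational(-1, 5), Pow(Add(46, Rational(-2787350, 153)), Rational(1, 2))) = Mul(Rational(-1, 5), Pow(Rational(-2780312, 153), Rational(1, 2))) = Mul(Rational(-1, 5), Mul(Rational(2, 51), I, Pow(11816326, Rational(1, 2)))) = Mul(Rational(-2, 255), I, Pow(11816326, Rational(1, 2))) ≈ Mul(-26.961, I))
Mul(d, Pow(r, -1)) = Mul(Mul(Rational(-2, 255), I, Pow(11816326, Rational(1, 2))), Pow(-4045, -1)) = Mul(Mul(Rational(-2, 255), I, Pow(11816326, Rational(1, 2))), Rational(-1, 4045)) = Mul(Rational(2, 1031475), I, Pow(11816326, Rational(1, 2)))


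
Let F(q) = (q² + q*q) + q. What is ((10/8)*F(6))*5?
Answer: 975/2 ≈ 487.50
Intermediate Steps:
F(q) = q + 2*q² (F(q) = (q² + q²) + q = 2*q² + q = q + 2*q²)
((10/8)*F(6))*5 = ((10/8)*(6*(1 + 2*6)))*5 = ((10*(⅛))*(6*(1 + 12)))*5 = (5*(6*13)/4)*5 = ((5/4)*78)*5 = (195/2)*5 = 975/2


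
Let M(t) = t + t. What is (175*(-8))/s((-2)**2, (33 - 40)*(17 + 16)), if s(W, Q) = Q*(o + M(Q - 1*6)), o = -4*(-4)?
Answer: -100/7557 ≈ -0.013233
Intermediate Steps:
o = 16
M(t) = 2*t
s(W, Q) = Q*(4 + 2*Q) (s(W, Q) = Q*(16 + 2*(Q - 1*6)) = Q*(16 + 2*(Q - 6)) = Q*(16 + 2*(-6 + Q)) = Q*(16 + (-12 + 2*Q)) = Q*(4 + 2*Q))
(175*(-8))/s((-2)**2, (33 - 40)*(17 + 16)) = (175*(-8))/((2*((33 - 40)*(17 + 16))*(2 + (33 - 40)*(17 + 16)))) = -1400*(-1/(462*(2 - 7*33))) = -1400*(-1/(462*(2 - 231))) = -1400/(2*(-231)*(-229)) = -1400/105798 = -1400*1/105798 = -100/7557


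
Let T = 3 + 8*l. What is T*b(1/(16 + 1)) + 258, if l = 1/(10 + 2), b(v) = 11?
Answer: 895/3 ≈ 298.33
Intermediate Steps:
l = 1/12 ≈ 0.083333
T = 11/3 (T = 3 + 8*(1/12) = 3 + ⅔ = 11/3 ≈ 3.6667)
T*b(1/(16 + 1)) + 258 = (11/3)*11 + 258 = 121/3 + 258 = 895/3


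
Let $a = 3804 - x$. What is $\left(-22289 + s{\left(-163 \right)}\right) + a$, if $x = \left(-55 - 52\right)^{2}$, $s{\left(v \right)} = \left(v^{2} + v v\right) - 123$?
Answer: $23081$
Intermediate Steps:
$s{\left(v \right)} = -123 + 2 v^{2}$ ($s{\left(v \right)} = \left(v^{2} + v^{2}\right) - 123 = 2 v^{2} - 123 = -123 + 2 v^{2}$)
$x = 11449$ ($x = \left(-107\right)^{2} = 11449$)
$a = -7645$ ($a = 3804 - 11449 = -7645$)
$\left(-22289 + s{\left(-163 \right)}\right) + a = \left(-22289 - \left(123 - 2 \left(-163\right)^{2}\right)\right) - 7645 = \left(-22289 + \left(-123 + 2 \cdot 26569\right)\right) - 7645 = \left(-22289 + \left(-123 + 53138\right)\right) - 7645 = \left(-22289 + 53015\right) - 7645 = 30726 - 7645 = 23081$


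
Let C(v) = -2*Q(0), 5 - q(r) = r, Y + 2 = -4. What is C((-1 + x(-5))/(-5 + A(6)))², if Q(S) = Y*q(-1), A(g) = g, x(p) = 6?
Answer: 5184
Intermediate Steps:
Y = -6 (Y = -2 - 4 = -6)
q(r) = 5 - r
Q(S) = -36 (Q(S) = -6*(5 - 1*(-1)) = -6*(5 + 1) = -6*6 = -36)
C(v) = 72 (C(v) = -2*(-36) = 72)
C((-1 + x(-5))/(-5 + A(6)))² = 72² = 5184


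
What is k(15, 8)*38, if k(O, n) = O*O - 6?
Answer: 8322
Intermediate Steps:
k(O, n) = -6 + O² (k(O, n) = O² - 6 = -6 + O²)
k(15, 8)*38 = (-6 + 15²)*38 = (-6 + 225)*38 = 219*38 = 8322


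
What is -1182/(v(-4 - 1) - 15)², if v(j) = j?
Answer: -591/200 ≈ -2.9550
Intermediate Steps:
-1182/(v(-4 - 1) - 15)² = -1182/((-4 - 1) - 15)² = -1182/(-5 - 15)² = -1182/((-20)²) = -1182/400 = -1182*1/400 = -591/200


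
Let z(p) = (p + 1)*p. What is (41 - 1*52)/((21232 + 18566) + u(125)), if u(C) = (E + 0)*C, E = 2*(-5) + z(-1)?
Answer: -11/38548 ≈ -0.00028536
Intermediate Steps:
z(p) = p*(1 + p) (z(p) = (1 + p)*p = p*(1 + p))
E = -10 (E = 2*(-5) - (1 - 1) = -10 - 1*0 = -10 + 0 = -10)
u(C) = -10*C (u(C) = (-10 + 0)*C = -10*C)
(41 - 1*52)/((21232 + 18566) + u(125)) = (41 - 1*52)/((21232 + 18566) - 10*125) = (41 - 52)/(39798 - 1250) = -11/38548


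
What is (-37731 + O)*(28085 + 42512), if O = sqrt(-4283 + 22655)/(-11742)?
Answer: -2663695407 - 70597*sqrt(4593)/5871 ≈ -2.6637e+9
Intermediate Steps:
O = -sqrt(4593)/5871 (O = sqrt(18372)*(-1/11742) = (2*sqrt(4593))*(-1/11742) = -sqrt(4593)/5871 ≈ -0.011543)
(-37731 + O)*(28085 + 42512) = (-37731 - sqrt(4593)/5871)*(28085 + 42512) = (-37731 - sqrt(4593)/5871)*70597 = -2663695407 - 70597*sqrt(4593)/5871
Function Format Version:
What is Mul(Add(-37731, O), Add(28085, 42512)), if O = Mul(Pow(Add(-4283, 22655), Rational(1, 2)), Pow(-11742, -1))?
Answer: Add(-2663695407, Mul(Rational(-70597, 5871), Pow(4593, Rational(1, 2)))) ≈ -2.6637e+9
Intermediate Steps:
O = Mul(Rational(-1, 5871), Pow(4593, Rational(1, 2))) (O = Mul(Pow(18372, Rational(1, 2)), Rational(-1, 11742)) = Mul(Mul(2, Pow(4593, Rational(1, 2))), Rational(-1, 11742)) = Mul(Rational(-1, 5871), Pow(4593, Rational(1, 2))) ≈ -0.011543)
Mul(Add(-37731, O), Add(28085, 42512)) = Mul(Add(-37731, Mul(Rational(-1, 5871), Pow(4593, Rational(1, 2)))), Add(28085, 42512)) = Mul(Add(-37731, Mul(Rational(-1, 5871), Pow(4593, Rational(1, 2)))), 70597) = Add(-2663695407, Mul(Rational(-70597, 5871), Pow(4593, Rational(1, 2))))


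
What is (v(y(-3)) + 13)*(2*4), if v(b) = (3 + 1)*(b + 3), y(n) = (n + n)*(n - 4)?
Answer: 1544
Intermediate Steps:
y(n) = 2*n*(-4 + n) (y(n) = (2*n)*(-4 + n) = 2*n*(-4 + n))
v(b) = 12 + 4*b (v(b) = 4*(3 + b) = 12 + 4*b)
(v(y(-3)) + 13)*(2*4) = ((12 + 4*(2*(-3)*(-4 - 3))) + 13)*(2*4) = ((12 + 4*(2*(-3)*(-7))) + 13)*8 = ((12 + 4*42) + 13)*8 = ((12 + 168) + 13)*8 = (180 + 13)*8 = 193*8 = 1544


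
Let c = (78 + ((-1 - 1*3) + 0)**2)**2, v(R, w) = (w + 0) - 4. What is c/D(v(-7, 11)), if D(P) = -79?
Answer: -8836/79 ≈ -111.85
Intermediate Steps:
v(R, w) = -4 + w (v(R, w) = w - 4 = -4 + w)
c = 8836 (c = (78 + ((-1 - 3) + 0)**2)**2 = (78 + (-4 + 0)**2)**2 = (78 + (-4)**2)**2 = (78 + 16)**2 = 94**2 = 8836)
c/D(v(-7, 11)) = 8836/(-79) = 8836*(-1/79) = -8836/79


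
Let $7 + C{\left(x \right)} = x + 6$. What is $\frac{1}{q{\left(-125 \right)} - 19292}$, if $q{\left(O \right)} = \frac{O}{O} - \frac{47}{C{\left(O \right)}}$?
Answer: $- \frac{126}{2430619} \approx -5.1839 \cdot 10^{-5}$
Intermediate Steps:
$C{\left(x \right)} = -1 + x$ ($C{\left(x \right)} = -7 + \left(x + 6\right) = -7 + \left(6 + x\right) = -1 + x$)
$q{\left(O \right)} = 1 - \frac{47}{-1 + O}$ ($q{\left(O \right)} = \frac{O}{O} - \frac{47}{-1 + O} = 1 - \frac{47}{-1 + O}$)
$\frac{1}{q{\left(-125 \right)} - 19292} = \frac{1}{\frac{-48 - 125}{-1 - 125} - 19292} = \frac{1}{\frac{1}{-126} \left(-173\right) - 19292} = \frac{1}{\left(- \frac{1}{126}\right) \left(-173\right) - 19292} = \frac{1}{\frac{173}{126} - 19292} = \frac{1}{- \frac{2430619}{126}} = - \frac{126}{2430619}$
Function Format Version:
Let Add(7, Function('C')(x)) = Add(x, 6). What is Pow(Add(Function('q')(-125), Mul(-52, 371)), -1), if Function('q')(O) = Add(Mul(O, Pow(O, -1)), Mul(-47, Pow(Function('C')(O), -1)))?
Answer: Rational(-126, 2430619) ≈ -5.1839e-5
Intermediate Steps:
Function('C')(x) = Add(-1, x) (Function('C')(x) = Add(-7, Add(x, 6)) = Add(-7, Add(6, x)) = Add(-1, x))
Function('q')(O) = Add(1, Mul(-47, Pow(Add(-1, O), -1))) (Function('q')(O) = Add(Mul(O, Pow(O, -1)), Mul(-47, Pow(Add(-1, O), -1))) = Add(1, Mul(-47, Pow(Add(-1, O), -1))))
Pow(Add(Function('q')(-125), Mul(-52, 371)), -1) = Pow(Add(Mul(Pow(Add(-1, -125), -1), Add(-48, -125)), Mul(-52, 371)), -1) = Pow(Add(Mul(Pow(-126, -1), -173), -19292), -1) = Pow(Add(Mul(Rational(-1, 126), -173), -19292), -1) = Pow(Add(Rational(173, 126), -19292), -1) = Pow(Rational(-2430619, 126), -1) = Rational(-126, 2430619)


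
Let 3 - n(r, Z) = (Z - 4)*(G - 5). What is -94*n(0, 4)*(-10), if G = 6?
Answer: 2820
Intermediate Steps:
n(r, Z) = 7 - Z (n(r, Z) = 3 - (Z - 4)*(6 - 5) = 3 - (-4 + Z) = 3 + (4 - Z) = 7 - Z)
-94*n(0, 4)*(-10) = -94*(7 - 1*4)*(-10) = -94*(7 - 4)*(-10) = -94*3*(-10) = -282*(-10) = 2820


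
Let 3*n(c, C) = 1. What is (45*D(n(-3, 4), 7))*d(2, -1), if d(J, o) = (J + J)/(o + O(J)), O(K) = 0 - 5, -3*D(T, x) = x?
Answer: 70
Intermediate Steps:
n(c, C) = ⅓ (n(c, C) = (⅓)*1 = ⅓)
D(T, x) = -x/3
O(K) = -5
d(J, o) = 2*J/(-5 + o) (d(J, o) = (J + J)/(o - 5) = (2*J)/(-5 + o) = 2*J/(-5 + o))
(45*D(n(-3, 4), 7))*d(2, -1) = (45*(-⅓*7))*(2*2/(-5 - 1)) = (45*(-7/3))*(2*2/(-6)) = -210*2*(-1)/6 = -105*(-⅔) = 70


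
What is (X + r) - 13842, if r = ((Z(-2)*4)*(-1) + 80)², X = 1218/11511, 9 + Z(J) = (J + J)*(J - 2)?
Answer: -42736100/3837 ≈ -11138.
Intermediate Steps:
Z(J) = -9 + 2*J*(-2 + J) (Z(J) = -9 + (J + J)*(J - 2) = -9 + (2*J)*(-2 + J) = -9 + 2*J*(-2 + J))
X = 406/3837 (X = 1218*(1/11511) = 406/3837 ≈ 0.10581)
r = 2704 (r = (((-9 - 4*(-2) + 2*(-2)²)*4)*(-1) + 80)² = (((-9 + 8 + 2*4)*4)*(-1) + 80)² = (((-9 + 8 + 8)*4)*(-1) + 80)² = ((7*4)*(-1) + 80)² = (28*(-1) + 80)² = (-28 + 80)² = 52² = 2704)
(X + r) - 13842 = (406/3837 + 2704) - 13842 = 10375654/3837 - 13842 = -42736100/3837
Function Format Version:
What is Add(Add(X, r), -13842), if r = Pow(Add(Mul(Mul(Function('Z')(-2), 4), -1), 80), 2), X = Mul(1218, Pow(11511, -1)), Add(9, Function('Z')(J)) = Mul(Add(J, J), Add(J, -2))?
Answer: Rational(-42736100, 3837) ≈ -11138.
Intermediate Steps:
Function('Z')(J) = Add(-9, Mul(2, J, Add(-2, J))) (Function('Z')(J) = Add(-9, Mul(Add(J, J), Add(J, -2))) = Add(-9, Mul(Mul(2, J), Add(-2, J))) = Add(-9, Mul(2, J, Add(-2, J))))
X = Rational(406, 3837) (X = Mul(1218, Rational(1, 11511)) = Rational(406, 3837) ≈ 0.10581)
r = 2704 (r = Pow(Add(Mul(Mul(Add(-9, Mul(-4, -2), Mul(2, Pow(-2, 2))), 4), -1), 80), 2) = Pow(Add(Mul(Mul(Add(-9, 8, Mul(2, 4)), 4), -1), 80), 2) = Pow(Add(Mul(Mul(Add(-9, 8, 8), 4), -1), 80), 2) = Pow(Add(Mul(Mul(7, 4), -1), 80), 2) = Pow(Add(Mul(28, -1), 80), 2) = Pow(Add(-28, 80), 2) = Pow(52, 2) = 2704)
Add(Add(X, r), -13842) = Add(Add(Rational(406, 3837), 2704), -13842) = Add(Rational(10375654, 3837), -13842) = Rational(-42736100, 3837)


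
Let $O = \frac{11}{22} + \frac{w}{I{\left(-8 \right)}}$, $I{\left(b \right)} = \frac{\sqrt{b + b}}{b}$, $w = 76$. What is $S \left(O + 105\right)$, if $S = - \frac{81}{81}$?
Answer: $- \frac{211}{2} - 152 i \approx -105.5 - 152.0 i$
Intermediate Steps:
$I{\left(b \right)} = \frac{\sqrt{2}}{\sqrt{b}}$ ($I{\left(b \right)} = \frac{\sqrt{2 b}}{b} = \frac{\sqrt{2} \sqrt{b}}{b} = \frac{\sqrt{2}}{\sqrt{b}}$)
$S = -1$ ($S = \left(-81\right) \frac{1}{81} = -1$)
$O = \frac{1}{2} + 152 i$ ($O = \frac{11}{22} + \frac{76}{\sqrt{2} \frac{1}{\sqrt{-8}}} = 11 \cdot \frac{1}{22} + \frac{76}{\sqrt{2} \left(- \frac{i \sqrt{2}}{4}\right)} = \frac{1}{2} + \frac{76}{\left(- \frac{1}{2}\right) i} = \frac{1}{2} + 76 \cdot 2 i = \frac{1}{2} + 152 i \approx 0.5 + 152.0 i$)
$S \left(O + 105\right) = - (\left(\frac{1}{2} + 152 i\right) + 105) = - (\frac{211}{2} + 152 i) = - \frac{211}{2} - 152 i$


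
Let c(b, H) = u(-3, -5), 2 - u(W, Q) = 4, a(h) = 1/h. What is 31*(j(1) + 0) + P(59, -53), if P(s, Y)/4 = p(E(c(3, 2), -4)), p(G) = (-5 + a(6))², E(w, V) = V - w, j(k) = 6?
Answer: 2515/9 ≈ 279.44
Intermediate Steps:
a(h) = 1/h
u(W, Q) = -2 (u(W, Q) = 2 - 1*4 = 2 - 4 = -2)
c(b, H) = -2
p(G) = 841/36 (p(G) = (-5 + 1/6)² = (-5 + ⅙)² = (-29/6)² = 841/36)
P(s, Y) = 841/9 (P(s, Y) = 4*(841/36) = 841/9)
31*(j(1) + 0) + P(59, -53) = 31*(6 + 0) + 841/9 = 31*6 + 841/9 = 186 + 841/9 = 2515/9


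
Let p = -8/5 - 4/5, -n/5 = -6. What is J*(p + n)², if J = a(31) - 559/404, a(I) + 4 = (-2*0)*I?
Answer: -414207/101 ≈ -4101.1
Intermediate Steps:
n = 30 (n = -5*(-6) = 30)
p = -12/5 (p = -8*⅕ - 4*⅕ = -8/5 - ⅘ = -12/5 ≈ -2.4000)
a(I) = -4 (a(I) = -4 + (-2*0)*I = -4 + 0*I = -4 + 0 = -4)
J = -2175/404 (J = -4 - 559/404 = -2175/404 ≈ -5.3837)
J*(p + n)² = -2175*(-12/5 + 30)²/404 = -2175*(138/5)²/404 = -2175/404*19044/25 = -414207/101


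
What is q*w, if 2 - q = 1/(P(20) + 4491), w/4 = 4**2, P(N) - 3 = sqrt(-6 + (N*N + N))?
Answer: 430792000/3365937 + 32*sqrt(46)/3365937 ≈ 127.99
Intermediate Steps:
P(N) = 3 + sqrt(-6 + N + N**2) (P(N) = 3 + sqrt(-6 + (N*N + N)) = 3 + sqrt(-6 + (N**2 + N)) = 3 + sqrt(-6 + (N + N**2)) = 3 + sqrt(-6 + N + N**2))
w = 64 (w = 4*4**2 = 4*16 = 64)
q = 2 - 1/(4494 + 3*sqrt(46)) (q = 2 - 1/((3 + sqrt(-6 + 20 + 20**2)) + 4491) = 2 - 1/((3 + sqrt(-6 + 20 + 400)) + 4491) = 2 - 1/((3 + sqrt(414)) + 4491) = 2 - 1/((3 + 3*sqrt(46)) + 4491) = 2 - 1/(4494 + 3*sqrt(46)) ≈ 1.9998)
q*w = (6731125/3365937 + sqrt(46)/6731874)*64 = 430792000/3365937 + 32*sqrt(46)/3365937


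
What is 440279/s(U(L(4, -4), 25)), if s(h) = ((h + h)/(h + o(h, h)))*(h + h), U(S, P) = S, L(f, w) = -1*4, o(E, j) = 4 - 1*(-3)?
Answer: 1320837/64 ≈ 20638.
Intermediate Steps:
o(E, j) = 7 (o(E, j) = 4 + 3 = 7)
L(f, w) = -4
s(h) = 4*h²/(7 + h) (s(h) = ((h + h)/(h + 7))*(h + h) = ((2*h)/(7 + h))*(2*h) = (2*h/(7 + h))*(2*h) = 4*h²/(7 + h))
440279/s(U(L(4, -4), 25)) = 440279/((4*(-4)²/(7 - 4))) = 440279/((4*16/3)) = 440279/((4*16*(⅓))) = 440279/(64/3) = 440279*(3/64) = 1320837/64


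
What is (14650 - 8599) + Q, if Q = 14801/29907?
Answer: 180982058/29907 ≈ 6051.5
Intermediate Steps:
Q = 14801/29907 (Q = 14801*(1/29907) = 14801/29907 ≈ 0.49490)
(14650 - 8599) + Q = (14650 - 8599) + 14801/29907 = 6051 + 14801/29907 = 180982058/29907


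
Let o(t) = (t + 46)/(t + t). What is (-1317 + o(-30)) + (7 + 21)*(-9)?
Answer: -23539/15 ≈ -1569.3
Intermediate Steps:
o(t) = (46 + t)/(2*t) (o(t) = (46 + t)/((2*t)) = (46 + t)*(1/(2*t)) = (46 + t)/(2*t))
(-1317 + o(-30)) + (7 + 21)*(-9) = (-1317 + (½)*(46 - 30)/(-30)) + (7 + 21)*(-9) = (-1317 + (½)*(-1/30)*16) + 28*(-9) = (-1317 - 4/15) - 252 = -19759/15 - 252 = -23539/15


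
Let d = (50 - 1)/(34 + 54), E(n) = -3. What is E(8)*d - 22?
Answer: -2083/88 ≈ -23.670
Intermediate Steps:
d = 49/88 ≈ 0.55682
E(8)*d - 22 = -3*49/88 - 22 = -147/88 - 22 = -2083/88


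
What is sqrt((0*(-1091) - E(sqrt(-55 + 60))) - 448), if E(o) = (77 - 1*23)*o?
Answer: sqrt(-448 - 54*sqrt(5)) ≈ 23.848*I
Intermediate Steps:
E(o) = 54*o (E(o) = (77 - 23)*o = 54*o)
sqrt((0*(-1091) - E(sqrt(-55 + 60))) - 448) = sqrt((0*(-1091) - 54*sqrt(-55 + 60)) - 448) = sqrt((0 - 54*sqrt(5)) - 448) = sqrt(-54*sqrt(5) - 448) = sqrt(-448 - 54*sqrt(5))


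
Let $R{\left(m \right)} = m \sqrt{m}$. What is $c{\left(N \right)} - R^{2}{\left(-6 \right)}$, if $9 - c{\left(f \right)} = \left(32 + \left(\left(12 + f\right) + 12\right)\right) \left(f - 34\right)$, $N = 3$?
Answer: $2054$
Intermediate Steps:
$R{\left(m \right)} = m^{\frac{3}{2}}$
$c{\left(f \right)} = 9 - \left(-34 + f\right) \left(56 + f\right)$ ($c{\left(f \right)} = 9 - \left(32 + \left(\left(12 + f\right) + 12\right)\right) \left(f - 34\right) = 9 - \left(32 + \left(24 + f\right)\right) \left(-34 + f\right) = 9 - \left(56 + f\right) \left(-34 + f\right) = 9 - \left(-34 + f\right) \left(56 + f\right)$)
$c{\left(N \right)} - R^{2}{\left(-6 \right)} = \left(1913 - 3^{2} - 66\right) - \left(\left(-6\right)^{\frac{3}{2}}\right)^{2} = \left(1913 - 9 - 66\right) - \left(- 6 i \sqrt{6}\right)^{2} = \left(1913 - 9 - 66\right) - -216 = 1838 + 216 = 2054$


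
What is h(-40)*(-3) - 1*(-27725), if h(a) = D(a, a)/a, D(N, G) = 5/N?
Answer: 8871997/320 ≈ 27725.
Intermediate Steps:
h(a) = 5/a² (h(a) = (5/a)/a = 5/a²)
h(-40)*(-3) - 1*(-27725) = (5/(-40)²)*(-3) - 1*(-27725) = (5*(1/1600))*(-3) + 27725 = (1/320)*(-3) + 27725 = -3/320 + 27725 = 8871997/320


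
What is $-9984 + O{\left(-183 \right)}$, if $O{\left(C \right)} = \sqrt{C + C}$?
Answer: $-9984 + i \sqrt{366} \approx -9984.0 + 19.131 i$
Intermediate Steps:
$O{\left(C \right)} = \sqrt{2} \sqrt{C}$ ($O{\left(C \right)} = \sqrt{2 C} = \sqrt{2} \sqrt{C}$)
$-9984 + O{\left(-183 \right)} = -9984 + \sqrt{2} \sqrt{-183} = -9984 + \sqrt{2} i \sqrt{183} = -9984 + i \sqrt{366}$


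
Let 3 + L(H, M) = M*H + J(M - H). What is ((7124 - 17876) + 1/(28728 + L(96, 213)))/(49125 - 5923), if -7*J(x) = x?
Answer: -3699698681/14865548988 ≈ -0.24888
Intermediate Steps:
J(x) = -x/7
L(H, M) = -3 - M/7 + H/7 + H*M (L(H, M) = -3 + (M*H - (M - H)/7) = -3 + (H*M + (-M/7 + H/7)) = -3 + (-M/7 + H/7 + H*M) = -3 - M/7 + H/7 + H*M)
((7124 - 17876) + 1/(28728 + L(96, 213)))/(49125 - 5923) = ((7124 - 17876) + 1/(28728 + (-3 - ⅐*213 + (⅐)*96 + 96*213)))/(49125 - 5923) = (-10752 + 1/(28728 + (-3 - 213/7 + 96/7 + 20448)))/43202 = (-10752 + 1/(28728 + 142998/7))*(1/43202) = (-10752 + 1/(344094/7))*(1/43202) = (-10752 + 7/344094)*(1/43202) = -3699698681/344094*1/43202 = -3699698681/14865548988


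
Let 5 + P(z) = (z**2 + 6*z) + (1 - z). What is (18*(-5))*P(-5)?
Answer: 360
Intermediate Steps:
P(z) = -4 + z**2 + 5*z (P(z) = -5 + ((z**2 + 6*z) + (1 - z)) = -5 + (1 + z**2 + 5*z) = -4 + z**2 + 5*z)
(18*(-5))*P(-5) = (18*(-5))*(-4 + (-5)**2 + 5*(-5)) = -90*(-4 + 25 - 25) = -90*(-4) = 360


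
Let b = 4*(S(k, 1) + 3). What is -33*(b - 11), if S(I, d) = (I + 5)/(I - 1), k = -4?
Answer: -33/5 ≈ -6.6000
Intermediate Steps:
S(I, d) = (5 + I)/(-1 + I)
b = 56/5 (b = 4*((5 - 4)/(-1 - 4) + 3) = 4*(1/(-5) + 3) = 4*(-⅕*1 + 3) = 4*(-⅕ + 3) = 4*(14/5) = 56/5 ≈ 11.200)
-33*(b - 11) = -33*(56/5 - 11) = -33*⅕ = -33/5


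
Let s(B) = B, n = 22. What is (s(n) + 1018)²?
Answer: 1081600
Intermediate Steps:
(s(n) + 1018)² = (22 + 1018)² = 1040² = 1081600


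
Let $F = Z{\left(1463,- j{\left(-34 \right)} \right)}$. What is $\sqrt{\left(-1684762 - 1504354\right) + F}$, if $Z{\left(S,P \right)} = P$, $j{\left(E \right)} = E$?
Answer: $i \sqrt{3189082} \approx 1785.8 i$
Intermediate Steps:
$F = 34$ ($F = \left(-1\right) \left(-34\right) = 34$)
$\sqrt{\left(-1684762 - 1504354\right) + F} = \sqrt{\left(-1684762 - 1504354\right) + 34} = \sqrt{-3189116 + 34} = \sqrt{-3189082} = i \sqrt{3189082}$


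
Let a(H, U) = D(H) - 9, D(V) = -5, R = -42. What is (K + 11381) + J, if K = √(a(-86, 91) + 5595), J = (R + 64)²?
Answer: 11865 + √5581 ≈ 11940.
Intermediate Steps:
a(H, U) = -14 (a(H, U) = -5 - 9 = -14)
J = 484 (J = (-42 + 64)² = 22² = 484)
K = √5581 (K = √(-14 + 5595) = √5581 ≈ 74.706)
(K + 11381) + J = (√5581 + 11381) + 484 = (11381 + √5581) + 484 = 11865 + √5581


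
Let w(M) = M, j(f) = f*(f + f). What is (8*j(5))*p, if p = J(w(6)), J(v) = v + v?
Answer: 4800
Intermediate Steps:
j(f) = 2*f² (j(f) = f*(2*f) = 2*f²)
J(v) = 2*v
p = 12 (p = 2*6 = 12)
(8*j(5))*p = (8*(2*5²))*12 = (8*(2*25))*12 = (8*50)*12 = 400*12 = 4800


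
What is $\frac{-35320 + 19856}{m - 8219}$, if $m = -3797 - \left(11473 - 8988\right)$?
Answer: $\frac{15464}{14501} \approx 1.0664$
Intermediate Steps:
$m = -6282$ ($m = -3797 - 2485 = -6282$)
$\frac{-35320 + 19856}{m - 8219} = \frac{-35320 + 19856}{-6282 - 8219} = - \frac{15464}{-14501} = \left(-15464\right) \left(- \frac{1}{14501}\right) = \frac{15464}{14501}$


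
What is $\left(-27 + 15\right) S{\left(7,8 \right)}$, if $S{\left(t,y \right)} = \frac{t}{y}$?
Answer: $- \frac{21}{2} \approx -10.5$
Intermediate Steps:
$\left(-27 + 15\right) S{\left(7,8 \right)} = \left(-27 + 15\right) \frac{7}{8} = - 12 \cdot 7 \cdot \frac{1}{8} = \left(-12\right) \frac{7}{8} = - \frac{21}{2}$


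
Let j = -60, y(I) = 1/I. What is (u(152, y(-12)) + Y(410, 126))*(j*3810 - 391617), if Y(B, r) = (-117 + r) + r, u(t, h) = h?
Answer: -334710441/4 ≈ -8.3678e+7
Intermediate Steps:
Y(B, r) = -117 + 2*r
(u(152, y(-12)) + Y(410, 126))*(j*3810 - 391617) = (1/(-12) + (-117 + 2*126))*(-60*3810 - 391617) = (-1/12 + (-117 + 252))*(-228600 - 391617) = (-1/12 + 135)*(-620217) = (1619/12)*(-620217) = -334710441/4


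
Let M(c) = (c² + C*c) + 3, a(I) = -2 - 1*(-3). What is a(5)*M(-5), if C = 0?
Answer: 28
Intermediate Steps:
a(I) = 1 (a(I) = -2 + 3 = 1)
M(c) = 3 + c² (M(c) = (c² + 0*c) + 3 = (c² + 0) + 3 = c² + 3 = 3 + c²)
a(5)*M(-5) = 1*(3 + (-5)²) = 1*(3 + 25) = 1*28 = 28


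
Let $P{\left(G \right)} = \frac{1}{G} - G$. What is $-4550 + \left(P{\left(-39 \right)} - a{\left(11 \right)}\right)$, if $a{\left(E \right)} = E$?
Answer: $- \frac{176359}{39} \approx -4522.0$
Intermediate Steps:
$-4550 + \left(P{\left(-39 \right)} - a{\left(11 \right)}\right) = -4550 + \left(\left(\frac{1}{-39} - -39\right) - 11\right) = -4550 + \left(\left(- \frac{1}{39} + 39\right) - 11\right) = -4550 + \left(\frac{1520}{39} - 11\right) = -4550 + \frac{1091}{39} = - \frac{176359}{39}$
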